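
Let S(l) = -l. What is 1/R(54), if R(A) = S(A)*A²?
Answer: -1/157464 ≈ -6.3507e-6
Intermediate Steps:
R(A) = -A³ (R(A) = (-A)*A² = -A³)
1/R(54) = 1/(-1*54³) = 1/(-1*157464) = 1/(-157464) = -1/157464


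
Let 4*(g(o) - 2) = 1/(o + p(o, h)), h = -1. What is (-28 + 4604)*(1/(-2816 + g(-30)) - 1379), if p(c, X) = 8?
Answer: -1562639913120/247633 ≈ -6.3103e+6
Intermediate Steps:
g(o) = 2 + 1/(4*(8 + o)) (g(o) = 2 + 1/(4*(o + 8)) = 2 + 1/(4*(8 + o)))
(-28 + 4604)*(1/(-2816 + g(-30)) - 1379) = (-28 + 4604)*(1/(-2816 + (65 + 8*(-30))/(4*(8 - 30))) - 1379) = 4576*(1/(-2816 + (1/4)*(65 - 240)/(-22)) - 1379) = 4576*(1/(-2816 + (1/4)*(-1/22)*(-175)) - 1379) = 4576*(1/(-2816 + 175/88) - 1379) = 4576*(1/(-247633/88) - 1379) = 4576*(-88/247633 - 1379) = 4576*(-341485995/247633) = -1562639913120/247633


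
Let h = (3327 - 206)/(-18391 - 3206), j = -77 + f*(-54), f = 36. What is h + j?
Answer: -43650658/21597 ≈ -2021.1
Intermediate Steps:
j = -2021 (j = -77 + 36*(-54) = -77 - 1944 = -2021)
h = -3121/21597 (h = 3121/(-21597) = 3121*(-1/21597) = -3121/21597 ≈ -0.14451)
h + j = -3121/21597 - 2021 = -43650658/21597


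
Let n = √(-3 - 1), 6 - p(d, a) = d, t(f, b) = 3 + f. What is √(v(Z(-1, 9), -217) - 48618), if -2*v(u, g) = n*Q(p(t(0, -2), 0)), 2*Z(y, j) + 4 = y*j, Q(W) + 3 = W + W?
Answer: √(-48618 - 3*I) ≈ 0.0068 - 220.49*I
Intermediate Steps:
p(d, a) = 6 - d
Q(W) = -3 + 2*W (Q(W) = -3 + (W + W) = -3 + 2*W)
Z(y, j) = -2 + j*y/2 (Z(y, j) = -2 + (y*j)/2 = -2 + (j*y)/2 = -2 + j*y/2)
n = 2*I (n = √(-4) = 2*I ≈ 2.0*I)
v(u, g) = -3*I (v(u, g) = -2*I*(-3 + 2*(6 - (3 + 0)))/2 = -2*I*(-3 + 2*(6 - 1*3))/2 = -2*I*(-3 + 2*(6 - 3))/2 = -2*I*(-3 + 2*3)/2 = -2*I*(-3 + 6)/2 = -2*I*3/2 = -3*I)
√(v(Z(-1, 9), -217) - 48618) = √(-3*I - 48618) = √(-48618 - 3*I)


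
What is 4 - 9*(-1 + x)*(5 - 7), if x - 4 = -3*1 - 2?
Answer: -32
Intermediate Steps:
x = -1 (x = 4 + (-3*1 - 2) = 4 + (-3 - 2) = 4 - 5 = -1)
4 - 9*(-1 + x)*(5 - 7) = 4 - 9*(-1 - 1)*(5 - 7) = 4 - (-18)*(-2) = 4 - 9*4 = 4 - 36 = -32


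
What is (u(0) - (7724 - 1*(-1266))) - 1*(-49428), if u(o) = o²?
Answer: 40438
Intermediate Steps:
(u(0) - (7724 - 1*(-1266))) - 1*(-49428) = (0² - (7724 - 1*(-1266))) - 1*(-49428) = (0 - (7724 + 1266)) + 49428 = (0 - 1*8990) + 49428 = (0 - 8990) + 49428 = -8990 + 49428 = 40438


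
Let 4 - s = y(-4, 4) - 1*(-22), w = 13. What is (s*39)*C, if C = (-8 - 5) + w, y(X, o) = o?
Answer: 0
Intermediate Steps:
C = 0 (C = (-8 - 5) + 13 = -13 + 13 = 0)
s = -22 (s = 4 - (4 - 1*(-22)) = 4 - (4 + 22) = 4 - 1*26 = 4 - 26 = -22)
(s*39)*C = -22*39*0 = -858*0 = 0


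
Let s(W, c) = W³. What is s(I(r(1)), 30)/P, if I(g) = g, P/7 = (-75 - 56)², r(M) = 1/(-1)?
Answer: -1/120127 ≈ -8.3245e-6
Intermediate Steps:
r(M) = -1
P = 120127 (P = 7*(-75 - 56)² = 7*(-131)² = 7*17161 = 120127)
s(I(r(1)), 30)/P = (-1)³/120127 = -1*1/120127 = -1/120127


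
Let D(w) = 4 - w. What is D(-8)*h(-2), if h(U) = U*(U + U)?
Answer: 96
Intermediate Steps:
h(U) = 2*U**2 (h(U) = U*(2*U) = 2*U**2)
D(-8)*h(-2) = (4 - 1*(-8))*(2*(-2)**2) = (4 + 8)*(2*4) = 12*8 = 96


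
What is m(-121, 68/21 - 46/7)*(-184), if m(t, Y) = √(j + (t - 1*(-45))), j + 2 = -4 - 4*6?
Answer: -184*I*√106 ≈ -1894.4*I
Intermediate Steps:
j = -30 (j = -2 + (-4 - 4*6) = -2 + (-4 - 24) = -2 - 28 = -30)
m(t, Y) = √(15 + t) (m(t, Y) = √(-30 + (t - 1*(-45))) = √(-30 + (t + 45)) = √(-30 + (45 + t)) = √(15 + t))
m(-121, 68/21 - 46/7)*(-184) = √(15 - 121)*(-184) = √(-106)*(-184) = (I*√106)*(-184) = -184*I*√106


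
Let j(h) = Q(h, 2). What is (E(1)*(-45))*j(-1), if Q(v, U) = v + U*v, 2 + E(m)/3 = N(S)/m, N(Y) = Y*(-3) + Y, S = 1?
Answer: -1620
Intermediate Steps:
N(Y) = -2*Y (N(Y) = -3*Y + Y = -2*Y)
E(m) = -6 - 6/m (E(m) = -6 + 3*((-2*1)/m) = -6 + 3*(-2/m) = -6 - 6/m)
j(h) = 3*h (j(h) = h*(1 + 2) = h*3 = 3*h)
(E(1)*(-45))*j(-1) = ((-6 - 6/1)*(-45))*(3*(-1)) = ((-6 - 6*1)*(-45))*(-3) = ((-6 - 6)*(-45))*(-3) = -12*(-45)*(-3) = 540*(-3) = -1620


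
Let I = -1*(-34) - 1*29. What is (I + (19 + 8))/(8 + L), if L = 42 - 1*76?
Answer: -16/13 ≈ -1.2308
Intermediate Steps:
L = -34 (L = 42 - 76 = -34)
I = 5 (I = 34 - 29 = 5)
(I + (19 + 8))/(8 + L) = (5 + (19 + 8))/(8 - 34) = (5 + 27)/(-26) = 32*(-1/26) = -16/13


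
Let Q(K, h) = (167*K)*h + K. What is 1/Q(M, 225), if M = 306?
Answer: 1/11498256 ≈ 8.6970e-8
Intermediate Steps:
Q(K, h) = K + 167*K*h (Q(K, h) = 167*K*h + K = K + 167*K*h)
1/Q(M, 225) = 1/(306*(1 + 167*225)) = 1/(306*(1 + 37575)) = 1/(306*37576) = 1/11498256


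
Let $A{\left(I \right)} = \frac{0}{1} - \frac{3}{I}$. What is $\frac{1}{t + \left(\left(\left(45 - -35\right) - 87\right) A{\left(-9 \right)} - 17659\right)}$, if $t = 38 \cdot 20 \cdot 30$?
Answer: $\frac{3}{15416} \approx 0.0001946$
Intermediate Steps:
$t = 22800$ ($t = 760 \cdot 30 = 22800$)
$A{\left(I \right)} = - \frac{3}{I}$ ($A{\left(I \right)} = 0 \cdot 1 - \frac{3}{I} = 0 - \frac{3}{I} = - \frac{3}{I}$)
$\frac{1}{t + \left(\left(\left(45 - -35\right) - 87\right) A{\left(-9 \right)} - 17659\right)} = \frac{1}{22800 - \left(17659 - \left(\left(45 - -35\right) - 87\right) \left(- \frac{3}{-9}\right)\right)} = \frac{1}{22800 - \left(17659 - \left(\left(45 + 35\right) - 87\right) \left(\left(-3\right) \left(- \frac{1}{9}\right)\right)\right)} = \frac{1}{22800 - \left(17659 - \left(80 - 87\right) \frac{1}{3}\right)} = \frac{1}{22800 - \frac{52984}{3}} = \frac{1}{\frac{15416}{3}} = \frac{3}{15416}$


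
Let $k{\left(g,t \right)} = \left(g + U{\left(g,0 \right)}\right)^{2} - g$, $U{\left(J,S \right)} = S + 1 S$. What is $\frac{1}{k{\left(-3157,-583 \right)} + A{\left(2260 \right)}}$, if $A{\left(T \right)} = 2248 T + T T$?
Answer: $\frac{1}{20157886} \approx 4.9608 \cdot 10^{-8}$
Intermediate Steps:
$U{\left(J,S \right)} = 2 S$ ($U{\left(J,S \right)} = S + S = 2 S$)
$A{\left(T \right)} = T^{2} + 2248 T$ ($A{\left(T \right)} = 2248 T + T^{2} = T^{2} + 2248 T$)
$k{\left(g,t \right)} = g^{2} - g$ ($k{\left(g,t \right)} = \left(g + 2 \cdot 0\right)^{2} - g = \left(g + 0\right)^{2} - g = g^{2} - g$)
$\frac{1}{k{\left(-3157,-583 \right)} + A{\left(2260 \right)}} = \frac{1}{- 3157 \left(-1 - 3157\right) + 2260 \left(2248 + 2260\right)} = \frac{1}{\left(-3157\right) \left(-3158\right) + 2260 \cdot 4508} = \frac{1}{9969806 + 10188080} = \frac{1}{20157886}$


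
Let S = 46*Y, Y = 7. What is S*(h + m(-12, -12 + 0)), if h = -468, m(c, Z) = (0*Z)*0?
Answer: -150696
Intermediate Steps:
m(c, Z) = 0 (m(c, Z) = 0*0 = 0)
S = 322 (S = 46*7 = 322)
S*(h + m(-12, -12 + 0)) = 322*(-468 + 0) = 322*(-468) = -150696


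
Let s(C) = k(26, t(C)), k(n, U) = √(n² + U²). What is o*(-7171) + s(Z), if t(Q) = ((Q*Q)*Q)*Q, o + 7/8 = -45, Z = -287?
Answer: 2631757/8 + √46031504945761970597 ≈ 6.7850e+9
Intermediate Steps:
o = -367/8 (o = -7/8 - 45 = -367/8 ≈ -45.875)
t(Q) = Q⁴ (t(Q) = (Q²*Q)*Q = Q³*Q = Q⁴)
k(n, U) = √(U² + n²)
s(C) = √(676 + C⁸) (s(C) = √((C⁴)² + 26²) = √(C⁸ + 676) = √(676 + C⁸))
o*(-7171) + s(Z) = -367/8*(-7171) + √(676 + (-287)⁸) = 2631757/8 + √(676 + 46031504945761969921) = 2631757/8 + √46031504945761970597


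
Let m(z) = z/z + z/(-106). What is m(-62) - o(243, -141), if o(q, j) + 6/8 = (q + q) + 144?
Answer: -133065/212 ≈ -627.67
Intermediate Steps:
o(q, j) = 573/4 + 2*q (o(q, j) = -3/4 + ((q + q) + 144) = -3/4 + (2*q + 144) = -3/4 + (144 + 2*q) = 573/4 + 2*q)
m(z) = 1 - z/106 (m(z) = 1 + z*(-1/106) = 1 - z/106)
m(-62) - o(243, -141) = (1 - 1/106*(-62)) - (573/4 + 2*243) = (1 + 31/53) - (573/4 + 486) = 84/53 - 1*2517/4 = 84/53 - 2517/4 = -133065/212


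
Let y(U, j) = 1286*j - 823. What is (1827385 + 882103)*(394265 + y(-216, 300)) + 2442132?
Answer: 2111349290228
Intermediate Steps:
y(U, j) = -823 + 1286*j
(1827385 + 882103)*(394265 + y(-216, 300)) + 2442132 = (1827385 + 882103)*(394265 + (-823 + 1286*300)) + 2442132 = 2709488*(394265 + (-823 + 385800)) + 2442132 = 2709488*(394265 + 384977) + 2442132 = 2709488*779242 + 2442132 = 2111346848096 + 2442132 = 2111349290228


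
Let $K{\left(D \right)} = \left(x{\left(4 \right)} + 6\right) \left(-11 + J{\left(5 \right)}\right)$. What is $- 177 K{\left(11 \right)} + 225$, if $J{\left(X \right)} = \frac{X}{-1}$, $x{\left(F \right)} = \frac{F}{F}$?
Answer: $20049$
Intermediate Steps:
$x{\left(F \right)} = 1$
$J{\left(X \right)} = - X$ ($J{\left(X \right)} = X \left(-1\right) = - X$)
$K{\left(D \right)} = -112$ ($K{\left(D \right)} = \left(1 + 6\right) \left(-11 - 5\right) = 7 \left(-11 - 5\right) = 7 \left(-16\right) = -112$)
$- 177 K{\left(11 \right)} + 225 = \left(-177\right) \left(-112\right) + 225 = 19824 + 225 = 20049$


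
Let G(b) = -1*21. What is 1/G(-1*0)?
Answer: -1/21 ≈ -0.047619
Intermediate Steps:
G(b) = -21
1/G(-1*0) = 1/(-21) = -1/21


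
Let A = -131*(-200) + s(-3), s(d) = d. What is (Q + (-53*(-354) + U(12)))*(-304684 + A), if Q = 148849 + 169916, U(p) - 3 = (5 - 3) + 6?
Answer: -93999945006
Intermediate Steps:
U(p) = 11 (U(p) = 3 + ((5 - 3) + 6) = 3 + (2 + 6) = 3 + 8 = 11)
Q = 318765
A = 26197 (A = -131*(-200) - 3 = 26200 - 3 = 26197)
(Q + (-53*(-354) + U(12)))*(-304684 + A) = (318765 + (-53*(-354) + 11))*(-304684 + 26197) = (318765 + (18762 + 11))*(-278487) = (318765 + 18773)*(-278487) = 337538*(-278487) = -93999945006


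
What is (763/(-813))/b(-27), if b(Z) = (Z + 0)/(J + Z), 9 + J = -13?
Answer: -37387/21951 ≈ -1.7032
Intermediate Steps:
J = -22 (J = -9 - 13 = -22)
b(Z) = Z/(-22 + Z) (b(Z) = (Z + 0)/(-22 + Z) = Z/(-22 + Z))
(763/(-813))/b(-27) = (763/(-813))/((-27/(-22 - 27))) = (763*(-1/813))/((-27/(-49))) = -763/(813*((-27*(-1/49)))) = -763/(813*27/49) = -763/813*49/27 = -37387/21951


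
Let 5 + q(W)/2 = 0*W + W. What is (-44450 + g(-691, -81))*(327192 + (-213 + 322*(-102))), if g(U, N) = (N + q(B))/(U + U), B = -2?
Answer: -18068655693675/1382 ≈ -1.3074e+10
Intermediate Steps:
q(W) = -10 + 2*W (q(W) = -10 + 2*(0*W + W) = -10 + 2*(0 + W) = -10 + 2*W)
g(U, N) = (-14 + N)/(2*U) (g(U, N) = (N + (-10 + 2*(-2)))/(U + U) = (N + (-10 - 4))/((2*U)) = (N - 14)*(1/(2*U)) = (-14 + N)*(1/(2*U)) = (-14 + N)/(2*U))
(-44450 + g(-691, -81))*(327192 + (-213 + 322*(-102))) = (-44450 + (1/2)*(-14 - 81)/(-691))*(327192 + (-213 + 322*(-102))) = (-44450 + (1/2)*(-1/691)*(-95))*(327192 + (-213 - 32844)) = (-44450 + 95/1382)*(327192 - 33057) = -61429805/1382*294135 = -18068655693675/1382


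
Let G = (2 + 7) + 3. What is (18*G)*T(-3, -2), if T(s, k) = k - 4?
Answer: -1296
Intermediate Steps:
T(s, k) = -4 + k
G = 12 (G = 9 + 3 = 12)
(18*G)*T(-3, -2) = (18*12)*(-4 - 2) = 216*(-6) = -1296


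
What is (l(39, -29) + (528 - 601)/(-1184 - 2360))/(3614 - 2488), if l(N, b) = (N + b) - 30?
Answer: -70807/3990544 ≈ -0.017744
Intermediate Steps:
l(N, b) = -30 + N + b
(l(39, -29) + (528 - 601)/(-1184 - 2360))/(3614 - 2488) = ((-30 + 39 - 29) + (528 - 601)/(-1184 - 2360))/(3614 - 2488) = (-20 - 73/(-3544))/1126 = (-20 - 73*(-1/3544))*(1/1126) = (-20 + 73/3544)*(1/1126) = -70807/3544*1/1126 = -70807/3990544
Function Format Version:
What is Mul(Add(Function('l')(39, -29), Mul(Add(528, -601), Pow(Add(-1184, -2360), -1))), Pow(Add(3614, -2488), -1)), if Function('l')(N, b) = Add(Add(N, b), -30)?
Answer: Rational(-70807, 3990544) ≈ -0.017744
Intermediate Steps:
Function('l')(N, b) = Add(-30, N, b)
Mul(Add(Function('l')(39, -29), Mul(Add(528, -601), Pow(Add(-1184, -2360), -1))), Pow(Add(3614, -2488), -1)) = Mul(Add(Add(-30, 39, -29), Mul(Add(528, -601), Pow(Add(-1184, -2360), -1))), Pow(Add(3614, -2488), -1)) = Mul(Add(-20, Mul(-73, Pow(-3544, -1))), Pow(1126, -1)) = Mul(Add(-20, Mul(-73, Rational(-1, 3544))), Rational(1, 1126)) = Mul(Add(-20, Rational(73, 3544)), Rational(1, 1126)) = Mul(Rational(-70807, 3544), Rational(1, 1126)) = Rational(-70807, 3990544)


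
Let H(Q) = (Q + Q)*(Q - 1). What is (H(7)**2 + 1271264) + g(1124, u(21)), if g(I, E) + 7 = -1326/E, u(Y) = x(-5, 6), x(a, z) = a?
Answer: 6392891/5 ≈ 1.2786e+6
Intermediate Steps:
u(Y) = -5
g(I, E) = -7 - 1326/E
H(Q) = 2*Q*(-1 + Q) (H(Q) = (2*Q)*(-1 + Q) = 2*Q*(-1 + Q))
(H(7)**2 + 1271264) + g(1124, u(21)) = ((2*7*(-1 + 7))**2 + 1271264) + (-7 - 1326/(-5)) = ((2*7*6)**2 + 1271264) + (-7 - 1326*(-1/5)) = (84**2 + 1271264) + (-7 + 1326/5) = (7056 + 1271264) + 1291/5 = 1278320 + 1291/5 = 6392891/5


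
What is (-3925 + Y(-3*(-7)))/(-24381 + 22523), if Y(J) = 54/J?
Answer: 27457/13006 ≈ 2.1111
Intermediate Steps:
(-3925 + Y(-3*(-7)))/(-24381 + 22523) = (-3925 + 54/((-3*(-7))))/(-24381 + 22523) = (-3925 + 54/21)/(-1858) = (-3925 + 54*(1/21))*(-1/1858) = (-3925 + 18/7)*(-1/1858) = -27457/7*(-1/1858) = 27457/13006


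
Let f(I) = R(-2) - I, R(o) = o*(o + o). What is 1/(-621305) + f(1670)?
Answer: -1032608911/621305 ≈ -1662.0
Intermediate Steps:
R(o) = 2*o**2 (R(o) = o*(2*o) = 2*o**2)
f(I) = 8 - I (f(I) = 2*(-2)**2 - I = 2*4 - I = 8 - I)
1/(-621305) + f(1670) = 1/(-621305) + (8 - 1*1670) = -1/621305 + (8 - 1670) = -1/621305 - 1662 = -1032608911/621305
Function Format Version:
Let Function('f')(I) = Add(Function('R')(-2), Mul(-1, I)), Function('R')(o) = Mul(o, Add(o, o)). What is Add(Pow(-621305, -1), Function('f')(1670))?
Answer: Rational(-1032608911, 621305) ≈ -1662.0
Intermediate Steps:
Function('R')(o) = Mul(2, Pow(o, 2)) (Function('R')(o) = Mul(o, Mul(2, o)) = Mul(2, Pow(o, 2)))
Function('f')(I) = Add(8, Mul(-1, I)) (Function('f')(I) = Add(Mul(2, Pow(-2, 2)), Mul(-1, I)) = Add(Mul(2, 4), Mul(-1, I)) = Add(8, Mul(-1, I)))
Add(Pow(-621305, -1), Function('f')(1670)) = Add(Pow(-621305, -1), Add(8, Mul(-1, 1670))) = Add(Rational(-1, 621305), Add(8, -1670)) = Add(Rational(-1, 621305), -1662) = Rational(-1032608911, 621305)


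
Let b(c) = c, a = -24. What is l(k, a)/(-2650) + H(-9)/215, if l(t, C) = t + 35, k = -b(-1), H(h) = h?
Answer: -3159/56975 ≈ -0.055445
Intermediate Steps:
k = 1 (k = -1*(-1) = 1)
l(t, C) = 35 + t
l(k, a)/(-2650) + H(-9)/215 = (35 + 1)/(-2650) - 9/215 = 36*(-1/2650) - 9*1/215 = -18/1325 - 9/215 = -3159/56975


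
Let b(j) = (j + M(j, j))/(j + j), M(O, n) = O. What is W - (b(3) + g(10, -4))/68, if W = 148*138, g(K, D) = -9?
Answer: 347210/17 ≈ 20424.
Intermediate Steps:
W = 20424
b(j) = 1 (b(j) = (j + j)/(j + j) = (2*j)/((2*j)) = (2*j)*(1/(2*j)) = 1)
W - (b(3) + g(10, -4))/68 = 20424 - (1 - 9)/68 = 20424 - (-8)/68 = 20424 - 1*(-2/17) = 20424 + 2/17 = 347210/17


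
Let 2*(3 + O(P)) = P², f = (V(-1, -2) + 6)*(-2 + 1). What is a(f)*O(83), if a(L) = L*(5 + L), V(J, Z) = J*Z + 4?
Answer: 289086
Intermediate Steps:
V(J, Z) = 4 + J*Z
f = -12 (f = ((4 - 1*(-2)) + 6)*(-2 + 1) = ((4 + 2) + 6)*(-1) = (6 + 6)*(-1) = 12*(-1) = -12)
O(P) = -3 + P²/2
a(f)*O(83) = (-12*(5 - 12))*(-3 + (½)*83²) = (-12*(-7))*(-3 + (½)*6889) = 84*(-3 + 6889/2) = 84*(6883/2) = 289086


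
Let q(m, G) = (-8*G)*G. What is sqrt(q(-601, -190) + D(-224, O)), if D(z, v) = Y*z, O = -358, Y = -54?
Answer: 4*I*sqrt(17294) ≈ 526.03*I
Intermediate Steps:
D(z, v) = -54*z
q(m, G) = -8*G**2
sqrt(q(-601, -190) + D(-224, O)) = sqrt(-8*(-190)**2 - 54*(-224)) = sqrt(-8*36100 + 12096) = sqrt(-288800 + 12096) = sqrt(-276704) = 4*I*sqrt(17294)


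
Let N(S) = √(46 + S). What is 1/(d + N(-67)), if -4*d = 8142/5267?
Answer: -27022/1478791 - 209764*I*√21/4436373 ≈ -0.018273 - 0.21668*I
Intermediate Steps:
d = -177/458 (d = -4071/(2*5267) = -¼*354/229 = -177/458 ≈ -0.38646)
1/(d + N(-67)) = 1/(-177/458 + √(46 - 67)) = 1/(-177/458 + √(-21)) = 1/(-177/458 + I*√21)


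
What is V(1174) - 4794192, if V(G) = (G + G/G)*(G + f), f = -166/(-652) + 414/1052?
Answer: -146353927423/42869 ≈ -3.4140e+6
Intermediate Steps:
f = 27785/42869 (f = -166*(-1/652) + 414*(1/1052) = 83/326 + 207/526 = 27785/42869 ≈ 0.64814)
V(G) = (1 + G)*(27785/42869 + G) (V(G) = (G + G/G)*(G + 27785/42869) = (G + 1)*(27785/42869 + G) = (1 + G)*(27785/42869 + G))
V(1174) - 4794192 = (27785/42869 + 1174² + (70654/42869)*1174) - 4794192 = (27785/42869 + 1378276 + 82947796/42869) - 4794192 = 59168289425/42869 - 4794192 = -146353927423/42869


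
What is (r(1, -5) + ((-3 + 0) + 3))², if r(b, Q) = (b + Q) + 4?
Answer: 0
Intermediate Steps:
r(b, Q) = 4 + Q + b (r(b, Q) = (Q + b) + 4 = 4 + Q + b)
(r(1, -5) + ((-3 + 0) + 3))² = ((4 - 5 + 1) + ((-3 + 0) + 3))² = (0 + (-3 + 3))² = (0 + 0)² = 0² = 0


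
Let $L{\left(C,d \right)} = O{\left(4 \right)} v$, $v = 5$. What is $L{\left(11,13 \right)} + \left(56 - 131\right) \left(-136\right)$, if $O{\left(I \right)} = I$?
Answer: $10220$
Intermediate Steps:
$L{\left(C,d \right)} = 20$ ($L{\left(C,d \right)} = 4 \cdot 5 = 20$)
$L{\left(11,13 \right)} + \left(56 - 131\right) \left(-136\right) = 20 + \left(56 - 131\right) \left(-136\right) = 20 - -10200 = 20 + 10200 = 10220$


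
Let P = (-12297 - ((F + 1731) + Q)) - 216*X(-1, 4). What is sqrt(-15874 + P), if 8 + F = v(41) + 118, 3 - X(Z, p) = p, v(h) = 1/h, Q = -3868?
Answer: I*sqrt(43585009)/41 ≈ 161.02*I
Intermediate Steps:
X(Z, p) = 3 - p
F = 4511/41 (F = -8 + (1/41 + 118) = -8 + 4839/41 = 4511/41 ≈ 110.02)
P = -412215/41 (P = (-12297 - ((4511/41 + 1731) - 3868)) - 216*(3 - 1*4) = (-12297 - (75482/41 - 3868)) - 216*(3 - 4) = (-12297 - 1*(-83106/41)) - 216*(-1) = (-12297 + 83106/41) - 1*(-216) = -421071/41 + 216 = -412215/41 ≈ -10054.)
sqrt(-15874 + P) = sqrt(-15874 - 412215/41) = sqrt(-1063049/41) = I*sqrt(43585009)/41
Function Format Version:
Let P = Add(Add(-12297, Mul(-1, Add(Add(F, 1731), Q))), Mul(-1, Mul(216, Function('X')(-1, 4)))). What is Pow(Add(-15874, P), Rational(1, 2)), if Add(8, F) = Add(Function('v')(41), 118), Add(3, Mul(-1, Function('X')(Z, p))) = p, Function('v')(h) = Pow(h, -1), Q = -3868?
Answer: Mul(Rational(1, 41), I, Pow(43585009, Rational(1, 2))) ≈ Mul(161.02, I)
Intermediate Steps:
Function('X')(Z, p) = Add(3, Mul(-1, p))
F = Rational(4511, 41) (F = Add(-8, Add(Pow(41, -1), 118)) = Add(-8, Add(Rational(1, 41), 118)) = Add(-8, Rational(4839, 41)) = Rational(4511, 41) ≈ 110.02)
P = Rational(-412215, 41) (P = Add(Add(-12297, Mul(-1, Add(Add(Rational(4511, 41), 1731), -3868))), Mul(-1, Mul(216, Add(3, Mul(-1, 4))))) = Add(Add(-12297, Mul(-1, Add(Rational(75482, 41), -3868))), Mul(-1, Mul(216, Add(3, -4)))) = Add(Add(-12297, Mul(-1, Rational(-83106, 41))), Mul(-1, Mul(216, -1))) = Add(Add(-12297, Rational(83106, 41)), Mul(-1, -216)) = Add(Rational(-421071, 41), 216) = Rational(-412215, 41) ≈ -10054.)
Pow(Add(-15874, P), Rational(1, 2)) = Pow(Add(-15874, Rational(-412215, 41)), Rational(1, 2)) = Pow(Rational(-1063049, 41), Rational(1, 2)) = Mul(Rational(1, 41), I, Pow(43585009, Rational(1, 2)))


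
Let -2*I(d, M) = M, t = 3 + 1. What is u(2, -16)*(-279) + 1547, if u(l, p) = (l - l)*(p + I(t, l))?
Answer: 1547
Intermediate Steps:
t = 4
I(d, M) = -M/2
u(l, p) = 0 (u(l, p) = (l - l)*(p - l/2) = 0*(p - l/2) = 0)
u(2, -16)*(-279) + 1547 = 0*(-279) + 1547 = 0 + 1547 = 1547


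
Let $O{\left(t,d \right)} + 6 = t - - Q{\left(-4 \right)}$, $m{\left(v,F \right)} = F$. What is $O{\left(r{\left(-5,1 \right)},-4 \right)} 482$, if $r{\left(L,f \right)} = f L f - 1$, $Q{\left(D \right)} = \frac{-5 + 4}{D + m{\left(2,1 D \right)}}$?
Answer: $- \frac{22895}{4} \approx -5723.8$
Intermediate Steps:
$Q{\left(D \right)} = - \frac{1}{2 D}$ ($Q{\left(D \right)} = \frac{-5 + 4}{D + 1 D} = - \frac{1}{D + D} = - \frac{1}{2 D}$)
$r{\left(L,f \right)} = -1 + L f^{2}$ ($r{\left(L,f \right)} = L f f - 1 = L f^{2} - 1 = -1 + L f^{2}$)
$O{\left(t,d \right)} = - \frac{47}{8} + t$ ($O{\left(t,d \right)} = -6 + \left(t - - \frac{-1}{2 \left(-4\right)}\right) = -6 + \left(t - - \frac{\left(-1\right) \left(-1\right)}{2 \cdot 4}\right) = -6 + \left(t - \left(-1\right) \frac{1}{8}\right) = -6 + \left(t - - \frac{1}{8}\right) = -6 + \left(t + \frac{1}{8}\right) = -6 + \left(\frac{1}{8} + t\right) = - \frac{47}{8} + t$)
$O{\left(r{\left(-5,1 \right)},-4 \right)} 482 = \left(- \frac{47}{8} - \left(1 + 5 \cdot 1^{2}\right)\right) 482 = \left(- \frac{47}{8} - 6\right) 482 = \left(- \frac{95}{8}\right) 482 = - \frac{22895}{4}$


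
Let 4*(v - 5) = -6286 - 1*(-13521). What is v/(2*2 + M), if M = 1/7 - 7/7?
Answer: 50785/88 ≈ 577.10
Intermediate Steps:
M = -6/7 (M = 1*(⅐) - 7*⅐ = ⅐ - 1 = -6/7 ≈ -0.85714)
v = 7255/4 (v = 5 + (-6286 - 1*(-13521))/4 = 5 + (-6286 + 13521)/4 = 5 + (¼)*7235 = 5 + 7235/4 = 7255/4 ≈ 1813.8)
v/(2*2 + M) = 7255/(4*(2*2 - 6/7)) = 7255/(4*(4 - 6/7)) = 7255/(4*(22/7)) = (7255/4)*(7/22) = 50785/88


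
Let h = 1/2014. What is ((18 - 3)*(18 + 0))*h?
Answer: 135/1007 ≈ 0.13406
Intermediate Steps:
h = 1/2014 ≈ 0.00049652
((18 - 3)*(18 + 0))*h = ((18 - 3)*(18 + 0))*(1/2014) = (15*18)*(1/2014) = 270*(1/2014) = 135/1007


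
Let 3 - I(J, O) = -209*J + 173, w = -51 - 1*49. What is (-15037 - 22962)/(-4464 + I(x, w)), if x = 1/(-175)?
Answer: 6649825/811159 ≈ 8.1979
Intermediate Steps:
w = -100 (w = -51 - 49 = -100)
x = -1/175 ≈ -0.0057143
I(J, O) = -170 + 209*J (I(J, O) = 3 - (-209*J + 173) = 3 - (173 - 209*J) = 3 + (-173 + 209*J) = -170 + 209*J)
(-15037 - 22962)/(-4464 + I(x, w)) = (-15037 - 22962)/(-4464 + (-170 + 209*(-1/175))) = -37999/(-4464 + (-170 - 209/175)) = -37999/(-4464 - 29959/175) = -37999/(-811159/175) = -37999*(-175/811159) = 6649825/811159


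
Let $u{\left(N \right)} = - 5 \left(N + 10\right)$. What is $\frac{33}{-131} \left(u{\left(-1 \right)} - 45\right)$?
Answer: $\frac{2970}{131} \approx 22.672$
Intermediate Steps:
$u{\left(N \right)} = -50 - 5 N$ ($u{\left(N \right)} = - 5 \left(10 + N\right) = -50 - 5 N$)
$\frac{33}{-131} \left(u{\left(-1 \right)} - 45\right) = \frac{33}{-131} \left(\left(-50 - -5\right) - 45\right) = 33 \left(- \frac{1}{131}\right) \left(\left(-50 + 5\right) - 45\right) = - \frac{33 \left(-45 - 45\right)}{131} = \left(- \frac{33}{131}\right) \left(-90\right) = \frac{2970}{131}$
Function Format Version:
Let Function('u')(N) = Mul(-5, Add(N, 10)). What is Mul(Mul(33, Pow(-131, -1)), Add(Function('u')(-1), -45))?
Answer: Rational(2970, 131) ≈ 22.672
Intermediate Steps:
Function('u')(N) = Add(-50, Mul(-5, N)) (Function('u')(N) = Mul(-5, Add(10, N)) = Add(-50, Mul(-5, N)))
Mul(Mul(33, Pow(-131, -1)), Add(Function('u')(-1), -45)) = Mul(Mul(33, Pow(-131, -1)), Add(Add(-50, Mul(-5, -1)), -45)) = Mul(Mul(33, Rational(-1, 131)), Add(Add(-50, 5), -45)) = Mul(Rational(-33, 131), Add(-45, -45)) = Mul(Rational(-33, 131), -90) = Rational(2970, 131)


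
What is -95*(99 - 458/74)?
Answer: -326230/37 ≈ -8817.0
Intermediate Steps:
-95*(99 - 458/74) = -95*(99 - 458*1/74) = -95*(99 - 229/37) = -95*3434/37 = -326230/37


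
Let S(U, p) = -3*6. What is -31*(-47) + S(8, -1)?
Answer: 1439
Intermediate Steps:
S(U, p) = -18
-31*(-47) + S(8, -1) = -31*(-47) - 18 = 1457 - 18 = 1439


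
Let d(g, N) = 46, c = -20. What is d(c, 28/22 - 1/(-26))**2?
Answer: 2116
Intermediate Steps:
d(c, 28/22 - 1/(-26))**2 = 46**2 = 2116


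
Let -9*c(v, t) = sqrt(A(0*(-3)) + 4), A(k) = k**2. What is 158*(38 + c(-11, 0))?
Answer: 53720/9 ≈ 5968.9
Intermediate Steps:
c(v, t) = -2/9 (c(v, t) = -sqrt((0*(-3))**2 + 4)/9 = -sqrt(0**2 + 4)/9 = -sqrt(0 + 4)/9 = -sqrt(4)/9 = -1/9*2 = -2/9)
158*(38 + c(-11, 0)) = 158*(38 - 2/9) = 158*(340/9) = 53720/9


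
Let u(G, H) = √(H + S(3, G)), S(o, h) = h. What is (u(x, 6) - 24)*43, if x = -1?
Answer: -1032 + 43*√5 ≈ -935.85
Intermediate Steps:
u(G, H) = √(G + H) (u(G, H) = √(H + G) = √(G + H))
(u(x, 6) - 24)*43 = (√(-1 + 6) - 24)*43 = (√5 - 24)*43 = (-24 + √5)*43 = -1032 + 43*√5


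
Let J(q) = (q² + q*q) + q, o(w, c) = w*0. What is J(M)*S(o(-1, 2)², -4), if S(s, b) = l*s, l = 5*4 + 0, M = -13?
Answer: 0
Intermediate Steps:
o(w, c) = 0
J(q) = q + 2*q² (J(q) = (q² + q²) + q = 2*q² + q = q + 2*q²)
l = 20 (l = 20 + 0 = 20)
S(s, b) = 20*s
J(M)*S(o(-1, 2)², -4) = (-13*(1 + 2*(-13)))*(20*0²) = (-13*(1 - 26))*(20*0) = -13*(-25)*0 = 325*0 = 0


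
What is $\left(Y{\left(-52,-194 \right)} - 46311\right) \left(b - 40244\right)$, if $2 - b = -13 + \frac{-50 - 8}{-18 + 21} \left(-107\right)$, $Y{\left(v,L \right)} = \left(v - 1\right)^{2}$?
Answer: $\frac{5520099286}{3} \approx 1.84 \cdot 10^{9}$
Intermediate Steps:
$Y{\left(v,L \right)} = \left(-1 + v\right)^{2}$
$b = - \frac{6161}{3}$ ($b = 2 - \left(-13 + \frac{-50 - 8}{-18 + 21} \left(-107\right)\right) = 2 - \left(-13 + - \frac{58}{3} \left(-107\right)\right) = 2 - \left(-13 + \left(-58\right) \frac{1}{3} \left(-107\right)\right) = 2 - \left(-13 - - \frac{6206}{3}\right) = 2 - \left(-13 + \frac{6206}{3}\right) = 2 - \frac{6167}{3} = - \frac{6161}{3} \approx -2053.7$)
$\left(Y{\left(-52,-194 \right)} - 46311\right) \left(b - 40244\right) = \left(\left(-1 - 52\right)^{2} - 46311\right) \left(- \frac{6161}{3} - 40244\right) = \left(\left(-53\right)^{2} - 46311\right) \left(- \frac{126893}{3}\right) = \left(2809 - 46311\right) \left(- \frac{126893}{3}\right) = \left(-43502\right) \left(- \frac{126893}{3}\right) = \frac{5520099286}{3}$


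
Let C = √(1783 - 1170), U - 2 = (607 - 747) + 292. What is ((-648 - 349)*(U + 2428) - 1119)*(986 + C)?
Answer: -2539317778 - 2575373*√613 ≈ -2.6031e+9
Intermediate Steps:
U = 154 (U = 2 + ((607 - 747) + 292) = 2 + (-140 + 292) = 2 + 152 = 154)
C = √613 ≈ 24.759
((-648 - 349)*(U + 2428) - 1119)*(986 + C) = ((-648 - 349)*(154 + 2428) - 1119)*(986 + √613) = (-997*2582 - 1119)*(986 + √613) = (-2574254 - 1119)*(986 + √613) = -2575373*(986 + √613) = -2539317778 - 2575373*√613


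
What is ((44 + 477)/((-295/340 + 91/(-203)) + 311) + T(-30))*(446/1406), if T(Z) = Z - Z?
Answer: 229112876/429319991 ≈ 0.53366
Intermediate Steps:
T(Z) = 0
((44 + 477)/((-295/340 + 91/(-203)) + 311) + T(-30))*(446/1406) = ((44 + 477)/((-295/340 + 91/(-203)) + 311) + 0)*(446/1406) = (521/((-295*1/340 + 91*(-1/203)) + 311) + 0)*(446*(1/1406)) = (521/((-59/68 - 13/29) + 311) + 0)*(223/703) = (521/(-2595/1972 + 311) + 0)*(223/703) = (521/(610697/1972) + 0)*(223/703) = (521*(1972/610697) + 0)*(223/703) = (1027412/610697 + 0)*(223/703) = (1027412/610697)*(223/703) = 229112876/429319991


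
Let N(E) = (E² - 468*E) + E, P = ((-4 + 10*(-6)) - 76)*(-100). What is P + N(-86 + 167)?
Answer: -17266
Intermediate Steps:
P = 14000 (P = ((-4 - 60) - 76)*(-100) = (-64 - 76)*(-100) = -140*(-100) = 14000)
N(E) = E² - 467*E
P + N(-86 + 167) = 14000 + (-86 + 167)*(-467 + (-86 + 167)) = 14000 + 81*(-467 + 81) = 14000 + 81*(-386) = 14000 - 31266 = -17266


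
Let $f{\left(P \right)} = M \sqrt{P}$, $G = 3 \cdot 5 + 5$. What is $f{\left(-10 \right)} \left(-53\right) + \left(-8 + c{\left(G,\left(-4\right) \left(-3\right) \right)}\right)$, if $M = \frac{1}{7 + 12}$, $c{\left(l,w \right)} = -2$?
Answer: $-10 - \frac{53 i \sqrt{10}}{19} \approx -10.0 - 8.8211 i$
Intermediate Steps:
$G = 20$ ($G = 15 + 5 = 20$)
$M = \frac{1}{19} \approx 0.052632$
$f{\left(P \right)} = \frac{\sqrt{P}}{19}$
$f{\left(-10 \right)} \left(-53\right) + \left(-8 + c{\left(G,\left(-4\right) \left(-3\right) \right)}\right) = \frac{\sqrt{-10}}{19} \left(-53\right) - 10 = \frac{i \sqrt{10}}{19} \left(-53\right) - 10 = - \frac{53 i \sqrt{10}}{19} - 10 = -10 - \frac{53 i \sqrt{10}}{19}$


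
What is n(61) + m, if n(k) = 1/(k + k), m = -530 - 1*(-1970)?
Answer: 175681/122 ≈ 1440.0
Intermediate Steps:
m = 1440 (m = -530 + 1970 = 1440)
n(k) = 1/(2*k)
n(61) + m = (½)/61 + 1440 = (½)*(1/61) + 1440 = 1/122 + 1440 = 175681/122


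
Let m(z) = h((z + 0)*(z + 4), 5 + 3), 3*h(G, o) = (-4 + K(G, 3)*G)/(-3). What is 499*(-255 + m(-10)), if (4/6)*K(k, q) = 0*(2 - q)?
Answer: -1143209/9 ≈ -1.2702e+5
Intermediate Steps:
K(k, q) = 0 (K(k, q) = 3*(0*(2 - q))/2 = (3/2)*0 = 0)
h(G, o) = 4/9 (h(G, o) = ((-4 + 0*G)/(-3))/3 = ((-4 + 0)*(-1/3))/3 = (-4*(-1/3))/3 = (1/3)*(4/3) = 4/9)
m(z) = 4/9
499*(-255 + m(-10)) = 499*(-255 + 4/9) = 499*(-2291/9) = -1143209/9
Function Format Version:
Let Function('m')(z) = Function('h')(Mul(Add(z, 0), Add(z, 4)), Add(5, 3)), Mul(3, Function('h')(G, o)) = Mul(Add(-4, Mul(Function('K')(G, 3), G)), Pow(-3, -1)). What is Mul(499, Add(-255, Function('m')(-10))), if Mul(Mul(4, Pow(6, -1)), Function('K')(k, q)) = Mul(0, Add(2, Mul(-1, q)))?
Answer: Rational(-1143209, 9) ≈ -1.2702e+5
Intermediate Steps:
Function('K')(k, q) = 0 (Function('K')(k, q) = Mul(Rational(3, 2), Mul(0, Add(2, Mul(-1, q)))) = Mul(Rational(3, 2), 0) = 0)
Function('h')(G, o) = Rational(4, 9) (Function('h')(G, o) = Mul(Rational(1, 3), Mul(Add(-4, Mul(0, G)), Pow(-3, -1))) = Mul(Rational(1, 3), Mul(Add(-4, 0), Rational(-1, 3))) = Mul(Rational(1, 3), Mul(-4, Rational(-1, 3))) = Mul(Rational(1, 3), Rational(4, 3)) = Rational(4, 9))
Function('m')(z) = Rational(4, 9)
Mul(499, Add(-255, Function('m')(-10))) = Mul(499, Add(-255, Rational(4, 9))) = Mul(499, Rational(-2291, 9)) = Rational(-1143209, 9)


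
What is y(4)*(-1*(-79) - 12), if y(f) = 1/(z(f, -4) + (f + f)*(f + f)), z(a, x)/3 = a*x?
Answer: 67/16 ≈ 4.1875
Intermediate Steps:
z(a, x) = 3*a*x (z(a, x) = 3*(a*x) = 3*a*x)
y(f) = 1/(-12*f + 4*f²) (y(f) = 1/(3*f*(-4) + (f + f)*(f + f)) = 1/(-12*f + (2*f)*(2*f)) = 1/(-12*f + 4*f²))
y(4)*(-1*(-79) - 12) = ((¼)/(4*(-3 + 4)))*(-1*(-79) - 12) = ((¼)*(¼)/1)*(79 - 12) = ((¼)*(¼)*1)*67 = (1/16)*67 = 67/16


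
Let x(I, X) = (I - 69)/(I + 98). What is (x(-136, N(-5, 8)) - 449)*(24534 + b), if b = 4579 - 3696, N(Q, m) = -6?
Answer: -428454369/38 ≈ -1.1275e+7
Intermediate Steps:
b = 883
x(I, X) = (-69 + I)/(98 + I)
(x(-136, N(-5, 8)) - 449)*(24534 + b) = ((-69 - 136)/(98 - 136) - 449)*(24534 + 883) = (-205/(-38) - 449)*25417 = (-1/38*(-205) - 449)*25417 = (205/38 - 449)*25417 = -16857/38*25417 = -428454369/38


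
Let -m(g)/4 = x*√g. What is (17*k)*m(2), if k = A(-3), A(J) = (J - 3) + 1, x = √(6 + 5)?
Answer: 340*√22 ≈ 1594.7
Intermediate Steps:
x = √11 ≈ 3.3166
A(J) = -2 + J (A(J) = (-3 + J) + 1 = -2 + J)
k = -5 (k = -2 - 3 = -5)
m(g) = -4*√11*√g
(17*k)*m(2) = (17*(-5))*(-4*√11*√2) = -(-340)*√22 = 340*√22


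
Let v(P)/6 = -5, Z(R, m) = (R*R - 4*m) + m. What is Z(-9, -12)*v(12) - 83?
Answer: -3593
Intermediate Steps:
Z(R, m) = R² - 3*m (Z(R, m) = (R² - 4*m) + m = R² - 3*m)
v(P) = -30 (v(P) = 6*(-5) = -30)
Z(-9, -12)*v(12) - 83 = ((-9)² - 3*(-12))*(-30) - 83 = (81 + 36)*(-30) - 83 = 117*(-30) - 83 = -3510 - 83 = -3593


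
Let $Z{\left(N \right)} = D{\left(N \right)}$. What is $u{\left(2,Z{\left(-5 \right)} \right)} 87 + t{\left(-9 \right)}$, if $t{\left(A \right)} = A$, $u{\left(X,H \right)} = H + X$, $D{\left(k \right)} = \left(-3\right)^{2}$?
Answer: $948$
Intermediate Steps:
$D{\left(k \right)} = 9$
$Z{\left(N \right)} = 9$
$u{\left(2,Z{\left(-5 \right)} \right)} 87 + t{\left(-9 \right)} = \left(9 + 2\right) 87 - 9 = 11 \cdot 87 - 9 = 957 - 9 = 948$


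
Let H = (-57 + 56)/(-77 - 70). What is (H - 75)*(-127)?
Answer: 1400048/147 ≈ 9524.1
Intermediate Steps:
H = 1/147 (H = -1/(-147) = -1*(-1/147) = 1/147 ≈ 0.0068027)
(H - 75)*(-127) = (1/147 - 75)*(-127) = -11024/147*(-127) = 1400048/147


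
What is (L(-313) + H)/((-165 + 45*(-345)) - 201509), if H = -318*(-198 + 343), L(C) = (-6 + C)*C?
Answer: -53737/217199 ≈ -0.24741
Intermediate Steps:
L(C) = C*(-6 + C)
H = -46110 (H = -318*145 = -46110)
(L(-313) + H)/((-165 + 45*(-345)) - 201509) = (-313*(-6 - 313) - 46110)/((-165 + 45*(-345)) - 201509) = (-313*(-319) - 46110)/((-165 - 15525) - 201509) = (99847 - 46110)/(-15690 - 201509) = 53737/(-217199) = 53737*(-1/217199) = -53737/217199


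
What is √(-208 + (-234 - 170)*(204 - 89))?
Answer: 2*I*√11667 ≈ 216.03*I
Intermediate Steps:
√(-208 + (-234 - 170)*(204 - 89)) = √(-208 - 404*115) = √(-208 - 46460) = √(-46668) = 2*I*√11667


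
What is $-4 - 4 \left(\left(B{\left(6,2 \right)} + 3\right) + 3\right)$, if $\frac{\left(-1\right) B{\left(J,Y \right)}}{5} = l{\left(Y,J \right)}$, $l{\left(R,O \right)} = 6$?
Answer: $92$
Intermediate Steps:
$B{\left(J,Y \right)} = -30$ ($B{\left(J,Y \right)} = \left(-5\right) 6 = -30$)
$-4 - 4 \left(\left(B{\left(6,2 \right)} + 3\right) + 3\right) = -4 - 4 \left(\left(-30 + 3\right) + 3\right) = -4 - 4 \left(-27 + 3\right) = -4 - -96 = -4 + 96 = 92$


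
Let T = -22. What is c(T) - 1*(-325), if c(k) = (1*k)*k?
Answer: 809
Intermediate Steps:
c(k) = k**2 (c(k) = k*k = k**2)
c(T) - 1*(-325) = (-22)**2 - 1*(-325) = 484 + 325 = 809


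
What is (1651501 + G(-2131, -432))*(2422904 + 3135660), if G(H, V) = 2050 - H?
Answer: 9203214360648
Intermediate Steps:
(1651501 + G(-2131, -432))*(2422904 + 3135660) = (1651501 + (2050 - 1*(-2131)))*(2422904 + 3135660) = (1651501 + (2050 + 2131))*5558564 = (1651501 + 4181)*5558564 = 1655682*5558564 = 9203214360648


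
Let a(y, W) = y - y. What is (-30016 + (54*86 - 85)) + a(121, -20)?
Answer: -25457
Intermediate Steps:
a(y, W) = 0
(-30016 + (54*86 - 85)) + a(121, -20) = (-30016 + (54*86 - 85)) + 0 = (-30016 + (4644 - 85)) + 0 = (-30016 + 4559) + 0 = -25457 + 0 = -25457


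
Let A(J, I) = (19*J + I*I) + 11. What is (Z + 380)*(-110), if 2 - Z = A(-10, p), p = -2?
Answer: -61270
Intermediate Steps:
A(J, I) = 11 + I² + 19*J (A(J, I) = (19*J + I²) + 11 = (I² + 19*J) + 11 = 11 + I² + 19*J)
Z = 177 (Z = 2 - (11 + (-2)² + 19*(-10)) = 2 - (11 + 4 - 190) = 2 - 1*(-175) = 2 + 175 = 177)
(Z + 380)*(-110) = (177 + 380)*(-110) = 557*(-110) = -61270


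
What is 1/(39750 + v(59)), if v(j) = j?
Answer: 1/39809 ≈ 2.5120e-5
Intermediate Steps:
1/(39750 + v(59)) = 1/(39750 + 59) = 1/39809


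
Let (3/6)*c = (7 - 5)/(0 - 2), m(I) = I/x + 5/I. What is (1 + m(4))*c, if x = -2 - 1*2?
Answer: -5/2 ≈ -2.5000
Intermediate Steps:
x = -4 (x = -2 - 2 = -4)
m(I) = 5/I - I/4 (m(I) = I/(-4) + 5/I = I*(-1/4) + 5/I = -I/4 + 5/I = 5/I - I/4)
c = -2 (c = 2*((7 - 5)/(0 - 2)) = 2*(2/(-2)) = 2*(2*(-1/2)) = 2*(-1) = -2)
(1 + m(4))*c = (1 + (5/4 - 1/4*4))*(-2) = (1 + (5*(1/4) - 1))*(-2) = (1 + (5/4 - 1))*(-2) = (1 + 1/4)*(-2) = (5/4)*(-2) = -5/2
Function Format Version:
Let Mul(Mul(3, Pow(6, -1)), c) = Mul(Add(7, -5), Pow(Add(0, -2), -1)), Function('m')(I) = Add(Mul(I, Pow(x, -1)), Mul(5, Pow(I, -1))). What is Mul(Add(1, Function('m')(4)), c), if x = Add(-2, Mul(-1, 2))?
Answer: Rational(-5, 2) ≈ -2.5000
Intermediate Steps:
x = -4 (x = Add(-2, -2) = -4)
Function('m')(I) = Add(Mul(5, Pow(I, -1)), Mul(Rational(-1, 4), I)) (Function('m')(I) = Add(Mul(I, Pow(-4, -1)), Mul(5, Pow(I, -1))) = Add(Mul(I, Rational(-1, 4)), Mul(5, Pow(I, -1))) = Add(Mul(Rational(-1, 4), I), Mul(5, Pow(I, -1))) = Add(Mul(5, Pow(I, -1)), Mul(Rational(-1, 4), I)))
c = -2 (c = Mul(2, Mul(Add(7, -5), Pow(Add(0, -2), -1))) = Mul(2, Mul(2, Pow(-2, -1))) = Mul(2, Mul(2, Rational(-1, 2))) = Mul(2, -1) = -2)
Mul(Add(1, Function('m')(4)), c) = Mul(Add(1, Add(Mul(5, Pow(4, -1)), Mul(Rational(-1, 4), 4))), -2) = Mul(Add(1, Add(Mul(5, Rational(1, 4)), -1)), -2) = Mul(Add(1, Add(Rational(5, 4), -1)), -2) = Mul(Add(1, Rational(1, 4)), -2) = Mul(Rational(5, 4), -2) = Rational(-5, 2)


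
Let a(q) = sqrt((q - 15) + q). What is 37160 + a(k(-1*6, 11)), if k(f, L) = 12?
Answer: 37163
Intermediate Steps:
a(q) = sqrt(-15 + 2*q) (a(q) = sqrt((-15 + q) + q) = sqrt(-15 + 2*q))
37160 + a(k(-1*6, 11)) = 37160 + sqrt(-15 + 2*12) = 37160 + sqrt(-15 + 24) = 37160 + sqrt(9) = 37160 + 3 = 37163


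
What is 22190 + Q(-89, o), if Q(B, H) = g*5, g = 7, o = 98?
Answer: 22225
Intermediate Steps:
Q(B, H) = 35 (Q(B, H) = 7*5 = 35)
22190 + Q(-89, o) = 22190 + 35 = 22225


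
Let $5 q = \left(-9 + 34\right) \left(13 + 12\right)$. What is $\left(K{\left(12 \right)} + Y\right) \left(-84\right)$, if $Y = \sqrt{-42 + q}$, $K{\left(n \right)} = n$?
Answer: $-1008 - 84 \sqrt{83} \approx -1773.3$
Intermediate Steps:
$q = 125$ ($q = \frac{\left(-9 + 34\right) \left(13 + 12\right)}{5} = \frac{25 \cdot 25}{5} = \frac{1}{5} \cdot 625 = 125$)
$Y = \sqrt{83}$ ($Y = \sqrt{-42 + 125} = \sqrt{83} \approx 9.1104$)
$\left(K{\left(12 \right)} + Y\right) \left(-84\right) = \left(12 + \sqrt{83}\right) \left(-84\right) = -1008 - 84 \sqrt{83}$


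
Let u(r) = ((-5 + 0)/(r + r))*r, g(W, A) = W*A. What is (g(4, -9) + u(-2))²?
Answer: 5929/4 ≈ 1482.3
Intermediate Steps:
g(W, A) = A*W
u(r) = -5/2 (u(r) = (-5*1/(2*r))*r = (-5/(2*r))*r = -5/2)
(g(4, -9) + u(-2))² = (-9*4 - 5/2)² = (-36 - 5/2)² = (-77/2)² = 5929/4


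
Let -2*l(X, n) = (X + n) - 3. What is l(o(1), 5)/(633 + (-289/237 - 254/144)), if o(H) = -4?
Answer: 5688/3583535 ≈ 0.0015873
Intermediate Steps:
l(X, n) = 3/2 - X/2 - n/2 (l(X, n) = -((X + n) - 3)/2 = -(-3 + X + n)/2 = 3/2 - X/2 - n/2)
l(o(1), 5)/(633 + (-289/237 - 254/144)) = (3/2 - 1/2*(-4) - 1/2*5)/(633 + (-289/237 - 254/144)) = (3/2 + 2 - 5/2)/(633 + (-289*1/237 - 254*1/144)) = 1/(633 + (-289/237 - 127/72)) = 1/(633 - 16969/5688) = 1/(3583535/5688) = 1*(5688/3583535) = 5688/3583535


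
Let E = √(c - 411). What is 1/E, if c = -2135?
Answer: -I*√2546/2546 ≈ -0.019819*I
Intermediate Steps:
E = I*√2546 (E = √(-2135 - 411) = √(-2546) = I*√2546 ≈ 50.458*I)
1/E = 1/(I*√2546) = -I*√2546/2546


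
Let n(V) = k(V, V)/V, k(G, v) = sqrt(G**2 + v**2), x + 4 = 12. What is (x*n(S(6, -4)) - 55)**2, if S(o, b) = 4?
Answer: 3153 - 880*sqrt(2) ≈ 1908.5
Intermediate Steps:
x = 8 (x = -4 + 12 = 8)
n(V) = sqrt(2)*sqrt(V**2)/V (n(V) = sqrt(V**2 + V**2)/V = sqrt(2*V**2)/V = (sqrt(2)*sqrt(V**2))/V = sqrt(2)*sqrt(V**2)/V)
(x*n(S(6, -4)) - 55)**2 = (8*(sqrt(2)*sqrt(4**2)/4) - 55)**2 = (8*(sqrt(2)*(1/4)*sqrt(16)) - 55)**2 = (8*(sqrt(2)*(1/4)*4) - 55)**2 = (8*sqrt(2) - 55)**2 = (-55 + 8*sqrt(2))**2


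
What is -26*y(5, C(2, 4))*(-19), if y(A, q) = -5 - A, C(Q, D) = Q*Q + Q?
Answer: -4940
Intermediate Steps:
C(Q, D) = Q + Q**2 (C(Q, D) = Q**2 + Q = Q + Q**2)
-26*y(5, C(2, 4))*(-19) = -26*(-5 - 1*5)*(-19) = -26*(-5 - 5)*(-19) = -26*(-10)*(-19) = 260*(-19) = -4940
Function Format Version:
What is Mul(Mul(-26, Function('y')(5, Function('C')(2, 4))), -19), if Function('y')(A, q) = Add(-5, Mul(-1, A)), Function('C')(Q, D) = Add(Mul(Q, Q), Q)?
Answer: -4940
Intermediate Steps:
Function('C')(Q, D) = Add(Q, Pow(Q, 2)) (Function('C')(Q, D) = Add(Pow(Q, 2), Q) = Add(Q, Pow(Q, 2)))
Mul(Mul(-26, Function('y')(5, Function('C')(2, 4))), -19) = Mul(Mul(-26, Add(-5, Mul(-1, 5))), -19) = Mul(Mul(-26, Add(-5, -5)), -19) = Mul(Mul(-26, -10), -19) = Mul(260, -19) = -4940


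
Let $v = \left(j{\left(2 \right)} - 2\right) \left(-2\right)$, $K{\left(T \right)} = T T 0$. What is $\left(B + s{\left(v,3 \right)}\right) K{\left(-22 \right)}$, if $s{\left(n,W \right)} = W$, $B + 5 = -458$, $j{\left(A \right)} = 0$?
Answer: $0$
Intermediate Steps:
$K{\left(T \right)} = 0$ ($K{\left(T \right)} = T^{2} \cdot 0 = 0$)
$B = -463$ ($B = -5 - 458 = -463$)
$v = 4$ ($v = \left(0 - 2\right) \left(-2\right) = \left(-2\right) \left(-2\right) = 4$)
$\left(B + s{\left(v,3 \right)}\right) K{\left(-22 \right)} = \left(-463 + 3\right) 0 = \left(-460\right) 0 = 0$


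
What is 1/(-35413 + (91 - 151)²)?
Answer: -1/31813 ≈ -3.1434e-5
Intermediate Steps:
1/(-35413 + (91 - 151)²) = 1/(-35413 + (-60)²) = 1/(-35413 + 3600) = 1/(-31813) = -1/31813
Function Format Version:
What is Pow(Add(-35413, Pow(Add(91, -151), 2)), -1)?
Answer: Rational(-1, 31813) ≈ -3.1434e-5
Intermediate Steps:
Pow(Add(-35413, Pow(Add(91, -151), 2)), -1) = Pow(Add(-35413, Pow(-60, 2)), -1) = Pow(Add(-35413, 3600), -1) = Pow(-31813, -1) = Rational(-1, 31813)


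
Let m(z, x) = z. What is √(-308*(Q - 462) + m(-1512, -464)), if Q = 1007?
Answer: 2*I*√42343 ≈ 411.55*I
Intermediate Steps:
√(-308*(Q - 462) + m(-1512, -464)) = √(-308*(1007 - 462) - 1512) = √(-308*545 - 1512) = √(-167860 - 1512) = √(-169372) = 2*I*√42343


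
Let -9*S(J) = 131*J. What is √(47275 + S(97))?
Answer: 4*√25798/3 ≈ 214.16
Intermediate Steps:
S(J) = -131*J/9
√(47275 + S(97)) = √(47275 - 131/9*97) = √(47275 - 12707/9) = √(412768/9) = 4*√25798/3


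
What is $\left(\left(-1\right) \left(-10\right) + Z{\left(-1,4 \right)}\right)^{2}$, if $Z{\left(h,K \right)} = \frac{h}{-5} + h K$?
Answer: $\frac{961}{25} \approx 38.44$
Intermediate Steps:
$Z{\left(h,K \right)} = - \frac{h}{5} + K h$ ($Z{\left(h,K \right)} = h \left(- \frac{1}{5}\right) + K h = - \frac{h}{5} + K h$)
$\left(\left(-1\right) \left(-10\right) + Z{\left(-1,4 \right)}\right)^{2} = \left(\left(-1\right) \left(-10\right) - \left(- \frac{1}{5} + 4\right)\right)^{2} = \left(10 - \frac{19}{5}\right)^{2} = \left(\frac{31}{5}\right)^{2} = \frac{961}{25}$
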